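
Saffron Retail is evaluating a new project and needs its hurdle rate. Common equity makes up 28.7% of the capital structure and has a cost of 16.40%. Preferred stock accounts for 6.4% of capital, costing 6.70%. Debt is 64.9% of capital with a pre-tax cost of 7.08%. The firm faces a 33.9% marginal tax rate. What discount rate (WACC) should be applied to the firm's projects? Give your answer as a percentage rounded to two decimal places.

8.17%

After-tax cost of debt = 7.08% × (1 − 33.9%) = 4.6799%.
WACC = 0.287 × 16.4000% + 0.064 × 6.7000% + 0.649 × 4.6799% = 8.1728%.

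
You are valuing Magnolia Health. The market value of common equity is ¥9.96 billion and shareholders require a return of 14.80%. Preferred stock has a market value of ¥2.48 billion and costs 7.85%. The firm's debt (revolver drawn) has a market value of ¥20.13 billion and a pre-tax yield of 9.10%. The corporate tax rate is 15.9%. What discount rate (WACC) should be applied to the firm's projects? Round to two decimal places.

Total capital V = 9.96 + 2.48 + 20.13 = 32.57.
Equity: weight = 9.96/32.57 = 0.3058; cost = 14.8%.
Preferred: weight = 2.48/32.57 = 0.0761; cost = 7.85%.
Revolver drawn: weight = 20.13/32.57 = 0.6181; after-tax cost = 9.1% × (1 − 15.9%) = 7.6531%.
WACC = 0.3058 × 14.8000% + 0.0761 × 7.8500% + 0.6181 × 7.6531% = 9.8536%.

9.85%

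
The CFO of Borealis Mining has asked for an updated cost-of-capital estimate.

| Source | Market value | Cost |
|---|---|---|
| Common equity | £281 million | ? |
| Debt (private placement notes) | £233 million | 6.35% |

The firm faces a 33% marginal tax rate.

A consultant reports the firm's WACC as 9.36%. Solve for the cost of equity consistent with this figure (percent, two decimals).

Total capital V = 281 + 233 = 514.
Equity weight = 281/514 = 0.5467.
Private placement notes weight = 233/514 = 0.4533.
Debt contribution = 0.4533 × 6.35% × (1 − 33%) = 1.9286%.
Required equity contribution = 9.36% − 1.9286% = 7.4314%.
Re = 7.4314% / 0.5467 = 13.5934%.

13.59%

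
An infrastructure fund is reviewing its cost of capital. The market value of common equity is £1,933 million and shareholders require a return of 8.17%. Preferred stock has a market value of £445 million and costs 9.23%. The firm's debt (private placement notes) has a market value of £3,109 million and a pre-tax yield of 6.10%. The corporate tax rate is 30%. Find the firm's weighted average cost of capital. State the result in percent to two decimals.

Total capital V = 1933 + 445 + 3109 = 5487.
Equity: weight = 1933/5487 = 0.3523; cost = 8.17%.
Preferred: weight = 445/5487 = 0.0811; cost = 9.23%.
Private placement notes: weight = 3109/5487 = 0.5666; after-tax cost = 6.1% × (1 − 30%) = 4.2700%.
WACC = 0.3523 × 8.1700% + 0.0811 × 9.2300% + 0.5666 × 4.2700% = 6.0462%.

6.05%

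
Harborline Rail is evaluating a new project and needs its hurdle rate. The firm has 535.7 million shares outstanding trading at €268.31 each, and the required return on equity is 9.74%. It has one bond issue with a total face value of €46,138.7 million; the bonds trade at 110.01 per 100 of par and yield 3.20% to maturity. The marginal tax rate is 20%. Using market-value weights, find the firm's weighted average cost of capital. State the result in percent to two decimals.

7.87%

Market value of equity E = 268.31 × 535.7m = 143733.667m. Market value of debt D = 46138.7m × 110.01/100 = 50757.18387m.
Total capital V = 143733.667 + 50757.18387 = 194490.85087.
Equity: weight = 143733.667/194490.85087 = 0.7390; cost = 9.74%.
Bonds outstanding: weight = 50757.18387/194490.85087 = 0.2610; after-tax cost = 3.2% × (1 − 20%) = 2.5600%.
WACC = 0.7390 × 9.7400% + 0.2610 × 2.5600% = 7.8662%.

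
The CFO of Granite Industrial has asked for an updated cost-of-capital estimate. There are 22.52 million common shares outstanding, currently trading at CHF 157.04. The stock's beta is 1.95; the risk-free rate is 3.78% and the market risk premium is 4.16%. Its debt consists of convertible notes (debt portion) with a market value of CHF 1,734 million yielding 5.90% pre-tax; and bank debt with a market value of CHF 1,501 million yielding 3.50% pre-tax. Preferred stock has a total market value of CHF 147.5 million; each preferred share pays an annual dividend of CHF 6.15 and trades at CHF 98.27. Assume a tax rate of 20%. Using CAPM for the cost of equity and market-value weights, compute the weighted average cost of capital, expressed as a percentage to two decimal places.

Cost of equity via CAPM: Re = 3.78% + 1.95 × 4.16% = 11.8920%.
Cost of preferred: Rp = 6.15 / 98.27 = 6.2583%.
Market value of equity E = 157.04 × 22.52m = 3536.5408m.
Total capital V = 3536.5408 + 147.5 + 1734 + 1501 = 6919.0408.
Equity: weight = 3536.5408/6919.0408 = 0.5111; cost = 11.892%.
Preferred: weight = 147.5/6919.0408 = 0.0213; cost = 6.2583%.
Convertible notes (debt portion): weight = 1734/6919.0408 = 0.2506; after-tax cost = 5.9% × (1 − 20%) = 4.7200%.
Bank debt: weight = 1501/6919.0408 = 0.2169; after-tax cost = 3.5% × (1 − 20%) = 2.8000%.
WACC = 0.5111 × 11.8920% + 0.0213 × 6.2583% + 0.2506 × 4.7200% + 0.2169 × 2.8000% = 8.0021%.

8.00%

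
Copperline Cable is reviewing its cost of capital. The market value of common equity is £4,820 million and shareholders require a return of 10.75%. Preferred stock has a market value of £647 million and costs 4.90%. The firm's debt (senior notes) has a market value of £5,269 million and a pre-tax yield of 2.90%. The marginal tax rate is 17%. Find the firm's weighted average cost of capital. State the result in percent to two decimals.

Total capital V = 4820 + 647 + 5269 = 10736.
Equity: weight = 4820/10736 = 0.4490; cost = 10.75%.
Preferred: weight = 647/10736 = 0.0603; cost = 4.9%.
Senior notes: weight = 5269/10736 = 0.4908; after-tax cost = 2.9% × (1 − 17%) = 2.4070%.
WACC = 0.4490 × 10.7500% + 0.0603 × 4.9000% + 0.4908 × 2.4070% = 6.3029%.

6.30%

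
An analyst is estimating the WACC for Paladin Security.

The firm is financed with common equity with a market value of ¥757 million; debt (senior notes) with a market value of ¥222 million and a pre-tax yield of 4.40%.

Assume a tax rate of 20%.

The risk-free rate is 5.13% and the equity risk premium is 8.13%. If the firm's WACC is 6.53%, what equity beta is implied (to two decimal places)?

0.28

Total capital V = 757 + 222 = 979.
Equity weight = 757/979 = 0.7732.
Senior notes weight = 222/979 = 0.2268.
Debt contribution = 0.2268 × 4.4% × (1 − 20%) = 0.7982%.
Required equity contribution = 6.53% − 0.7982% = 5.7318%  ⇒  Re = 7.4127%.
CAPM: 7.4127% = 5.13% + β × 8.13%  ⇒  β = 0.2808.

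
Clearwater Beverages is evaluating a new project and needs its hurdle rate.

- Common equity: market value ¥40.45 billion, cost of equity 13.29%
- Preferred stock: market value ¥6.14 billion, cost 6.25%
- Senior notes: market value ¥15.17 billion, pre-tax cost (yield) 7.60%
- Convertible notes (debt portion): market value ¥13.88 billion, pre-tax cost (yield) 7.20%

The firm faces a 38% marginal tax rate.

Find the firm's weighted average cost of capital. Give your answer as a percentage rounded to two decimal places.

Total capital V = 40.45 + 6.14 + 15.17 + 13.88 = 75.64.
Equity: weight = 40.45/75.64 = 0.5348; cost = 13.29%.
Preferred: weight = 6.14/75.64 = 0.0812; cost = 6.25%.
Senior notes: weight = 15.17/75.64 = 0.2006; after-tax cost = 7.6% × (1 − 38%) = 4.7120%.
Convertible notes (debt portion): weight = 13.88/75.64 = 0.1835; after-tax cost = 7.2% × (1 − 38%) = 4.4640%.
WACC = 0.5348 × 13.2900% + 0.0812 × 6.2500% + 0.2006 × 4.7120% + 0.1835 × 4.4640% = 9.3786%.

9.38%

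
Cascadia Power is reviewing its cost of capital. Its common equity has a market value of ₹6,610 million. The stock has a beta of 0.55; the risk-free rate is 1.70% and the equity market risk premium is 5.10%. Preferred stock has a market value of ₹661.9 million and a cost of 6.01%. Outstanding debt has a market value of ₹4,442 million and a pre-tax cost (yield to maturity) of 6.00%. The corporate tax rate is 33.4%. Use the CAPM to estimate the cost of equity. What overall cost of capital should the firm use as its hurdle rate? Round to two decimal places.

Cost of equity via CAPM: Re = 1.7% + 0.55 × 5.1% = 4.5050%.
Total capital V = 6610 + 661.9 + 4442 = 11713.9.
Equity: weight = 6610/11713.9 = 0.5643; cost = 4.505%.
Preferred: weight = 661.9/11713.9 = 0.0565; cost = 6.01%.
Debt: weight = 4442/11713.9 = 0.3792; after-tax cost = 6% × (1 − 33.4%) = 3.9960%.
WACC = 0.5643 × 4.5050% + 0.0565 × 6.0100% + 0.3792 × 3.9960% = 4.3970%.

4.40%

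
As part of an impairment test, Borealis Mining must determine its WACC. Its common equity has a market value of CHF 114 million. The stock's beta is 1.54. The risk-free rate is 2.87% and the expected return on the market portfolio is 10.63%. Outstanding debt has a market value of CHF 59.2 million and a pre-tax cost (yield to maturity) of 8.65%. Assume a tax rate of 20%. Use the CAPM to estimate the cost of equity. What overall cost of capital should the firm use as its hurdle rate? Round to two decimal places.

12.12%

Market risk premium = 10.63% − 2.87% = 7.76%.
Cost of equity via CAPM: Re = 2.87% + 1.54 × 7.76% = 14.8204%.
Total capital V = 114 + 59.2 = 173.2.
Equity: weight = 114/173.2 = 0.6582; cost = 14.8204%.
Debt: weight = 59.2/173.2 = 0.3418; after-tax cost = 8.65% × (1 − 20%) = 6.9200%.
WACC = 0.6582 × 14.8204% + 0.3418 × 6.9200% = 12.1200%.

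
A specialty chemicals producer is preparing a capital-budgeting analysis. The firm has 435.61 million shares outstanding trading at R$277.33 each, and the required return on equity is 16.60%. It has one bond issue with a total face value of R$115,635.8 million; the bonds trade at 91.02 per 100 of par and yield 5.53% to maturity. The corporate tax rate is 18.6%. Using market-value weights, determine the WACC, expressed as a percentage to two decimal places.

10.97%

Market value of equity E = 277.33 × 435.61m = 120807.7213m. Market value of debt D = 115635.8m × 91.02/100 = 105251.70516m.
Total capital V = 120807.7213 + 105251.70516 = 226059.42646.
Equity: weight = 120807.7213/226059.42646 = 0.5344; cost = 16.6%.
Bonds outstanding: weight = 105251.70516/226059.42646 = 0.4656; after-tax cost = 5.53% × (1 − 18.6%) = 4.5014%.
WACC = 0.5344 × 16.6000% + 0.4656 × 4.5014% = 10.9670%.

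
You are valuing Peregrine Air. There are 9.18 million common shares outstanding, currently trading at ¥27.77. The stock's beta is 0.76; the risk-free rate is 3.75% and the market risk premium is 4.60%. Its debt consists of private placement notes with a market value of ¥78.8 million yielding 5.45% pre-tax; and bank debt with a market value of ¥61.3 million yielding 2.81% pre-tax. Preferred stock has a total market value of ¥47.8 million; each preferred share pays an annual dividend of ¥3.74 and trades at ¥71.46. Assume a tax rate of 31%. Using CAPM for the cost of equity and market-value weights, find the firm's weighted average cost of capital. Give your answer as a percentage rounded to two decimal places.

5.67%

Cost of equity via CAPM: Re = 3.75% + 0.76 × 4.6% = 7.2460%.
Cost of preferred: Rp = 3.74 / 71.46 = 5.2337%.
Market value of equity E = 27.77 × 9.18m = 254.9286m.
Total capital V = 254.9286 + 47.8 + 78.8 + 61.3 = 442.8286.
Equity: weight = 254.9286/442.8286 = 0.5757; cost = 7.246%.
Preferred: weight = 47.8/442.8286 = 0.1079; cost = 5.2337%.
Private placement notes: weight = 78.8/442.8286 = 0.1779; after-tax cost = 5.45% × (1 − 31%) = 3.7605%.
Bank debt: weight = 61.3/442.8286 = 0.1384; after-tax cost = 2.81% × (1 − 31%) = 1.9389%.
WACC = 0.5757 × 7.2460% + 0.1079 × 5.2337% + 0.1779 × 3.7605% + 0.1384 × 1.9389% = 5.6739%.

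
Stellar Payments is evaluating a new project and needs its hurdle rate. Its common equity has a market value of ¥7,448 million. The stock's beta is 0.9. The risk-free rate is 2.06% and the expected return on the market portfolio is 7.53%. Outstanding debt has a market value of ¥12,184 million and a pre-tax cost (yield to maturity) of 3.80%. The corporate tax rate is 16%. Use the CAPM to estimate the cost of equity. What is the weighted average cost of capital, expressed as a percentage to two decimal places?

Market risk premium = 7.53% − 2.06% = 5.47%.
Cost of equity via CAPM: Re = 2.06% + 0.9 × 5.47% = 6.9830%.
Total capital V = 7448 + 12184 = 19632.
Equity: weight = 7448/19632 = 0.3794; cost = 6.983%.
Debt: weight = 12184/19632 = 0.6206; after-tax cost = 3.8% × (1 − 16%) = 3.1920%.
WACC = 0.3794 × 6.9830% + 0.6206 × 3.1920% = 4.6302%.

4.63%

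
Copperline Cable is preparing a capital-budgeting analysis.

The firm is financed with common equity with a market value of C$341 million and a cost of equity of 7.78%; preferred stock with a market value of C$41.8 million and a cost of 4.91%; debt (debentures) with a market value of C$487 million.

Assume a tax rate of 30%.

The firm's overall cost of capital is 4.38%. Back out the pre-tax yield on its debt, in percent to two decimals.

2.79%

Total capital V = 341 + 41.8 + 487 = 869.8.
Equity weight = 341/869.8 = 0.3920.
Preferred weight = 41.8/869.8 = 0.0481.
Debentures weight = 487/869.8 = 0.5599.
Equity contribution = 0.3920 × 7.78% = 3.0501%.
Preferred contribution = 0.0481 × 4.91% = 0.2360%.
Remaining for debt = 4.38% − 3.2861% = 1.0939%.
Rd × (1 − 30%) × 0.5599 = 1.0939%  ⇒  Rd = 2.7912%.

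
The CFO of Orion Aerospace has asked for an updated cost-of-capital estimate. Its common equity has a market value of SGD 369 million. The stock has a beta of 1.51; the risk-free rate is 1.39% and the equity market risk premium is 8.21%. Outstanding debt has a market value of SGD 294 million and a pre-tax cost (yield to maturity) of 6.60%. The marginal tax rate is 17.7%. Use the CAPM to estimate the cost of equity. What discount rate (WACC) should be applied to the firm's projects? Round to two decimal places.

10.08%

Cost of equity via CAPM: Re = 1.39% + 1.51 × 8.21% = 13.7871%.
Total capital V = 369 + 294 = 663.
Equity: weight = 369/663 = 0.5566; cost = 13.7871%.
Debt: weight = 294/663 = 0.4434; after-tax cost = 6.6% × (1 − 17.7%) = 5.4318%.
WACC = 0.5566 × 13.7871% + 0.4434 × 5.4318% = 10.0820%.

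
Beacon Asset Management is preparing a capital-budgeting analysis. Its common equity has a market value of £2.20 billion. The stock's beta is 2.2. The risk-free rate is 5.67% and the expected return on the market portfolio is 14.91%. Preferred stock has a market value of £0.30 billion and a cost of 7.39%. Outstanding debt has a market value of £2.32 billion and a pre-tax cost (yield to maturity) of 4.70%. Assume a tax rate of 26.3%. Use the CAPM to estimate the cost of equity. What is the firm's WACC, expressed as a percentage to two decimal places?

Market risk premium = 14.91% − 5.67% = 9.24%.
Cost of equity via CAPM: Re = 5.67% + 2.2 × 9.24% = 25.9980%.
Total capital V = 2.2 + 0.3 + 2.32 = 4.82.
Equity: weight = 2.2/4.82 = 0.4564; cost = 25.998%.
Preferred: weight = 0.3/4.82 = 0.0622; cost = 7.39%.
Debt: weight = 2.32/4.82 = 0.4813; after-tax cost = 4.7% × (1 − 26.3%) = 3.4639%.
WACC = 0.4564 × 25.9980% + 0.0622 × 7.3900% + 0.4813 × 3.4639% = 13.9935%.

13.99%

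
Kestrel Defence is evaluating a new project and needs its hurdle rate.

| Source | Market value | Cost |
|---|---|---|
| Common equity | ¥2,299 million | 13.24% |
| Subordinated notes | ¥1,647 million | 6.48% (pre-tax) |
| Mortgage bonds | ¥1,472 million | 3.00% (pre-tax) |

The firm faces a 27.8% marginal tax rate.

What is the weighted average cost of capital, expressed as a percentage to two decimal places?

7.63%

Total capital V = 2299 + 1647 + 1472 = 5418.
Equity: weight = 2299/5418 = 0.4243; cost = 13.24%.
Subordinated notes: weight = 1647/5418 = 0.3040; after-tax cost = 6.48% × (1 − 27.8%) = 4.6786%.
Mortgage bonds: weight = 1472/5418 = 0.2717; after-tax cost = 3% × (1 − 27.8%) = 2.1660%.
WACC = 0.4243 × 13.2400% + 0.3040 × 4.6786% + 0.2717 × 2.1660% = 7.6288%.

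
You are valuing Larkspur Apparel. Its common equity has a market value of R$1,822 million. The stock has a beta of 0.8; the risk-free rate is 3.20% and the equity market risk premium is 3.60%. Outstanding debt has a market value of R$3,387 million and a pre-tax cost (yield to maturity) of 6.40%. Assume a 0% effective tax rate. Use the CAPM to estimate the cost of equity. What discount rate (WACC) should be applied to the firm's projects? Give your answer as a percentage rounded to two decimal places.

Cost of equity via CAPM: Re = 3.2% + 0.8 × 3.6% = 6.0800%.
Total capital V = 1822 + 3387 = 5209.
Equity: weight = 1822/5209 = 0.3498; cost = 6.08%.
Debt: weight = 3387/5209 = 0.6502; after-tax cost = 6.4% × (1 − 0%) = 6.4000%.
WACC = 0.3498 × 6.0800% + 0.6502 × 6.4000% = 6.2881%.

6.29%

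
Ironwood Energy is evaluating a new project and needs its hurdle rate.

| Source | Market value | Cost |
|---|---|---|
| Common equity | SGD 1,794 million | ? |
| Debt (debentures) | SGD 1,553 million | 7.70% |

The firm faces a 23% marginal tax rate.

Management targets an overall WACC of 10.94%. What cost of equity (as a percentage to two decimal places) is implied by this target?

15.28%

Total capital V = 1794 + 1553 = 3347.
Equity weight = 1794/3347 = 0.5360.
Debentures weight = 1553/3347 = 0.4640.
Debt contribution = 0.4640 × 7.7% × (1 − 23%) = 2.7510%.
Required equity contribution = 10.94% − 2.7510% = 8.1890%.
Re = 8.1890% / 0.5360 = 15.2778%.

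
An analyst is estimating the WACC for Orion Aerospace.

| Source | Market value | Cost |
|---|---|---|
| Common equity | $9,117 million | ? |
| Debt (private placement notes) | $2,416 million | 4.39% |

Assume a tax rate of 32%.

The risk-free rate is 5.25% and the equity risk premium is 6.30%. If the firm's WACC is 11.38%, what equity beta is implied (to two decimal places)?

Total capital V = 9117 + 2416 = 11533.
Equity weight = 9117/11533 = 0.7905.
Private placement notes weight = 2416/11533 = 0.2095.
Debt contribution = 0.2095 × 4.39% × (1 − 32%) = 0.6254%.
Required equity contribution = 11.38% − 0.6254% = 10.7546%  ⇒  Re = 13.6046%.
CAPM: 13.6046% = 5.25% + β × 6.3%  ⇒  β = 1.3261.

1.33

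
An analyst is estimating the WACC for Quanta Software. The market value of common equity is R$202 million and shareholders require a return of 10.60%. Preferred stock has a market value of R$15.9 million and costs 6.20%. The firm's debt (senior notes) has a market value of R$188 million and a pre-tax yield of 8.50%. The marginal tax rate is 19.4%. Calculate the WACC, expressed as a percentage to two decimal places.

Total capital V = 202 + 15.9 + 188 = 405.9.
Equity: weight = 202/405.9 = 0.4977; cost = 10.6%.
Preferred: weight = 15.9/405.9 = 0.0392; cost = 6.2%.
Senior notes: weight = 188/405.9 = 0.4632; after-tax cost = 8.5% × (1 − 19.4%) = 6.8510%.
WACC = 0.4977 × 10.6000% + 0.0392 × 6.2000% + 0.4632 × 6.8510% = 8.6912%.

8.69%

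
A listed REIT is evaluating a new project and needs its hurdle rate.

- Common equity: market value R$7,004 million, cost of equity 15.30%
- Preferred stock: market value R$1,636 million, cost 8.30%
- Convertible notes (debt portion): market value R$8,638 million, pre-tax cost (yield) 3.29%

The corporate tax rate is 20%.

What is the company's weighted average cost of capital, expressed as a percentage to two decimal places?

8.30%

Total capital V = 7004 + 1636 + 8638 = 17278.
Equity: weight = 7004/17278 = 0.4054; cost = 15.3%.
Preferred: weight = 1636/17278 = 0.0947; cost = 8.3%.
Convertible notes (debt portion): weight = 8638/17278 = 0.4999; after-tax cost = 3.29% × (1 − 20%) = 2.6320%.
WACC = 0.4054 × 15.3000% + 0.0947 × 8.3000% + 0.4999 × 2.6320% = 8.3039%.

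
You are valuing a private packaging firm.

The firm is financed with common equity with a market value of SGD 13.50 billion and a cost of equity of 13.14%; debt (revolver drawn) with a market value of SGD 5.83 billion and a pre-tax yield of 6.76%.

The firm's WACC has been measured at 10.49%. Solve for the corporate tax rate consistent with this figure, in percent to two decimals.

Total capital V = 13.5 + 5.83 = 19.33.
Equity weight = 13.5/19.33 = 0.6984.
Revolver drawn weight = 5.83/19.33 = 0.3016.
Equity contribution = 0.6984 × 13.14% = 9.1769%.
Debt contribution must be 10.49% − 9.1769% = 1.3131%.
0.3016 × 6.76% × (1 − T) = 1.3131%  ⇒  (1 − T) = 0.6440.
T = 35.5971%.

35.60%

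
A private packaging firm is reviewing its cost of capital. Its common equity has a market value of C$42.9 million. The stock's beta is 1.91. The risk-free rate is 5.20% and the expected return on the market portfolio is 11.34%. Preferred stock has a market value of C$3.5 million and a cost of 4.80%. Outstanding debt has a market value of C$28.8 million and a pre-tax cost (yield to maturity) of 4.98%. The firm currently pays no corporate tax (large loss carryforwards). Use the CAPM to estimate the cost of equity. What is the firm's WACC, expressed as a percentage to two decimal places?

Market risk premium = 11.34% − 5.2% = 6.14%.
Cost of equity via CAPM: Re = 5.2% + 1.91 × 6.14% = 16.9274%.
Total capital V = 42.9 + 3.5 + 28.8 = 75.2.
Equity: weight = 42.9/75.2 = 0.5705; cost = 16.9274%.
Preferred: weight = 3.5/75.2 = 0.0465; cost = 4.8%.
Debt: weight = 28.8/75.2 = 0.3830; after-tax cost = 4.98% × (1 − 0%) = 4.9800%.
WACC = 0.5705 × 16.9274% + 0.0465 × 4.8000% + 0.3830 × 4.9800% = 11.7874%.

11.79%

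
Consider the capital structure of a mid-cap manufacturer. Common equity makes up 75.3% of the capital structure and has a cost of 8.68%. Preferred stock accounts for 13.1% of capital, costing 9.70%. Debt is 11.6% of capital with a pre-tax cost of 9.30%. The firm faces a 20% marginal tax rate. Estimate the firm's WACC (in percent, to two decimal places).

After-tax cost of debt = 9.3% × (1 − 20%) = 7.4400%.
WACC = 0.753 × 8.6800% + 0.131 × 9.7000% + 0.116 × 7.4400% = 8.6698%.

8.67%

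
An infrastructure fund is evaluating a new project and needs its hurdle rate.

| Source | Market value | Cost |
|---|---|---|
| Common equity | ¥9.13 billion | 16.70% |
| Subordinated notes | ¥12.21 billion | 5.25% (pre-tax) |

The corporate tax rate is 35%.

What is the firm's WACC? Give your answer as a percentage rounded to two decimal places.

9.10%

Total capital V = 9.13 + 12.21 = 21.34.
Equity: weight = 9.13/21.34 = 0.4278; cost = 16.7%.
Subordinated notes: weight = 12.21/21.34 = 0.5722; after-tax cost = 5.25% × (1 − 35%) = 3.4125%.
WACC = 0.4278 × 16.7000% + 0.5722 × 3.4125% = 9.0974%.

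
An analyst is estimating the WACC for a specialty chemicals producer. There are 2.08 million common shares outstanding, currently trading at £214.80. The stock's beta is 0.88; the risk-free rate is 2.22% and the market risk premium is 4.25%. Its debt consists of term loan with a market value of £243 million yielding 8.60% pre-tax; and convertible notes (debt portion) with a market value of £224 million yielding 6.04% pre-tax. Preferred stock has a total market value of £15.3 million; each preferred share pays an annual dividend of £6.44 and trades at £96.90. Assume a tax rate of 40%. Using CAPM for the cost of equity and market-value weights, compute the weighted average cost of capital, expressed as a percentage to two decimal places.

Cost of equity via CAPM: Re = 2.22% + 0.88 × 4.25% = 5.9600%.
Cost of preferred: Rp = 6.44 / 96.9 = 6.6460%.
Market value of equity E = 214.8 × 2.08m = 446.784m.
Total capital V = 446.784 + 15.3 + 243 + 224 = 929.084.
Equity: weight = 446.784/929.084 = 0.4809; cost = 5.96%.
Preferred: weight = 15.3/929.084 = 0.0165; cost = 6.646%.
Term loan: weight = 243/929.084 = 0.2615; after-tax cost = 8.6% × (1 − 40%) = 5.1600%.
Convertible notes (debt portion): weight = 224/929.084 = 0.2411; after-tax cost = 6.04% × (1 − 40%) = 3.6240%.
WACC = 0.4809 × 5.9600% + 0.0165 × 6.6460% + 0.2615 × 5.1600% + 0.2411 × 3.6240% = 5.1989%.

5.20%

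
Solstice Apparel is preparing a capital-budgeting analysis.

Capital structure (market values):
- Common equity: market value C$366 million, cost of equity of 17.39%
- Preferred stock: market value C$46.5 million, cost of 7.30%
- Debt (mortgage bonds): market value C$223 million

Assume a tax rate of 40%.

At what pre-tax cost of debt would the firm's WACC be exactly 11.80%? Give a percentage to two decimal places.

5.94%

Total capital V = 366 + 46.5 + 223 = 635.5.
Equity weight = 366/635.5 = 0.5759.
Preferred weight = 46.5/635.5 = 0.0732.
Mortgage bonds weight = 223/635.5 = 0.3509.
Equity contribution = 0.5759 × 17.39% = 10.0153%.
Preferred contribution = 0.0732 × 7.3% = 0.5341%.
Remaining for debt = 11.8% − 10.5495% = 1.2505%.
Rd × (1 − 40%) × 0.3509 = 1.2505%  ⇒  Rd = 5.9395%.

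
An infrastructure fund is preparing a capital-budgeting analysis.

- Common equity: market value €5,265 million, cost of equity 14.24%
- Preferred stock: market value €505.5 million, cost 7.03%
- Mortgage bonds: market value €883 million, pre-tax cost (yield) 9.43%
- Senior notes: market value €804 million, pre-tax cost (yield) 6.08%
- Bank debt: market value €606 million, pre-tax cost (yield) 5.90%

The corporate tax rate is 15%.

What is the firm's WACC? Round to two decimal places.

11.51%

Total capital V = 5265 + 505.5 + 883 + 804 + 606 = 8063.5.
Equity: weight = 5265/8063.5 = 0.6529; cost = 14.24%.
Preferred: weight = 505.5/8063.5 = 0.0627; cost = 7.03%.
Mortgage bonds: weight = 883/8063.5 = 0.1095; after-tax cost = 9.43% × (1 − 15%) = 8.0155%.
Senior notes: weight = 804/8063.5 = 0.0997; after-tax cost = 6.08% × (1 − 15%) = 5.1680%.
Bank debt: weight = 606/8063.5 = 0.0752; after-tax cost = 5.9% × (1 − 15%) = 5.0150%.
WACC = 0.6529 × 14.2400% + 0.0627 × 7.0300% + 0.1095 × 8.0155% + 0.0997 × 5.1680% + 0.0752 × 5.0150% = 11.5085%.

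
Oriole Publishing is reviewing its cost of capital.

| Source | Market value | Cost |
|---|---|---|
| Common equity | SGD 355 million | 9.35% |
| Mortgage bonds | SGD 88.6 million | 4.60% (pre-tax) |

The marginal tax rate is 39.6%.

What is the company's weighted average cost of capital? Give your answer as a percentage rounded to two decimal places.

Total capital V = 355 + 88.6 = 443.6.
Equity: weight = 355/443.6 = 0.8003; cost = 9.35%.
Mortgage bonds: weight = 88.6/443.6 = 0.1997; after-tax cost = 4.6% × (1 − 39.6%) = 2.7784%.
WACC = 0.8003 × 9.3500% + 0.1997 × 2.7784% = 8.0375%.

8.04%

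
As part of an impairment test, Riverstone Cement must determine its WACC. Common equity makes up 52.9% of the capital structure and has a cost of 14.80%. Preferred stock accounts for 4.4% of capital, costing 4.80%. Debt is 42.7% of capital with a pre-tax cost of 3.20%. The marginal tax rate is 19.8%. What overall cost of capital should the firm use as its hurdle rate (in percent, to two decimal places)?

9.14%

After-tax cost of debt = 3.2% × (1 − 19.8%) = 2.5664%.
WACC = 0.529 × 14.8000% + 0.044 × 4.8000% + 0.427 × 2.5664% = 9.1363%.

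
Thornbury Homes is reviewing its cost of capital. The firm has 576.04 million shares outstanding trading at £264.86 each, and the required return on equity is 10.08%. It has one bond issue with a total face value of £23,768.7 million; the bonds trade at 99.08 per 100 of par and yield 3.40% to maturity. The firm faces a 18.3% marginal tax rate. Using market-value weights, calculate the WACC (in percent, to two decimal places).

Market value of equity E = 264.86 × 576.04m = 152569.9544m. Market value of debt D = 23768.7m × 99.08/100 = 23550.02796m.
Total capital V = 152569.9544 + 23550.02796 = 176119.98236.
Equity: weight = 152569.9544/176119.98236 = 0.8663; cost = 10.08%.
Bonds outstanding: weight = 23550.02796/176119.98236 = 0.1337; after-tax cost = 3.4% × (1 − 18.3%) = 2.7778%.
WACC = 0.8663 × 10.0800% + 0.1337 × 2.7778% = 9.1036%.

9.10%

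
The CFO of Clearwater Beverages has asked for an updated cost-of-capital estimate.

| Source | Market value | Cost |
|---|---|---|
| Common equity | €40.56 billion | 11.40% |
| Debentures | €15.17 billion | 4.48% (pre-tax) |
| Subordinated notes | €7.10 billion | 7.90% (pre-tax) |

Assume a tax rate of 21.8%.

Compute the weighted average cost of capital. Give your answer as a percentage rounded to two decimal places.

8.90%

Total capital V = 40.56 + 15.17 + 7.1 = 62.83.
Equity: weight = 40.56/62.83 = 0.6456; cost = 11.4%.
Debentures: weight = 15.17/62.83 = 0.2414; after-tax cost = 4.48% × (1 − 21.8%) = 3.5034%.
Subordinated notes: weight = 7.1/62.83 = 0.1130; after-tax cost = 7.9% × (1 − 21.8%) = 6.1778%.
WACC = 0.6456 × 11.4000% + 0.2414 × 3.5034% + 0.1130 × 6.1778% = 8.9033%.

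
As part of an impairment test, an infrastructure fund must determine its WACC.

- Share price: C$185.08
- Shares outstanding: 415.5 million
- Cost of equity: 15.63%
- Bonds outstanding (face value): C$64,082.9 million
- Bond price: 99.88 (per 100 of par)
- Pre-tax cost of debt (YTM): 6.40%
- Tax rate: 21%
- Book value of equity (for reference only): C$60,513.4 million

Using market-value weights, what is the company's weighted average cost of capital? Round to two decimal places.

10.83%

Market value of equity E = 185.08 × 415.5m = 76900.74m. Market value of debt D = 64082.9m × 99.88/100 = 64006.00052m.
Total capital V = 76900.74 + 64006.00052 = 140906.74052.
Equity: weight = 76900.74/140906.74052 = 0.5458; cost = 15.63%.
Bonds outstanding: weight = 64006.00052/140906.74052 = 0.4542; after-tax cost = 6.4% × (1 − 21%) = 5.0560%.
WACC = 0.5458 × 15.6300% + 0.4542 × 5.0560% = 10.8268%.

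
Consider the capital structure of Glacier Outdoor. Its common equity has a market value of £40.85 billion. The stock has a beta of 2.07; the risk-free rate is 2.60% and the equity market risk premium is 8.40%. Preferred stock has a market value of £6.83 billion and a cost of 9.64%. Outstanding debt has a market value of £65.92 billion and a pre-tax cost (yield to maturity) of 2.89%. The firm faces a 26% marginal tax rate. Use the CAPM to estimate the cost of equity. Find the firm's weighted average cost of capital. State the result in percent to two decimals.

9.01%

Cost of equity via CAPM: Re = 2.6% + 2.07 × 8.4% = 19.9880%.
Total capital V = 40.85 + 6.83 + 65.92 = 113.6.
Equity: weight = 40.85/113.6 = 0.3596; cost = 19.988%.
Preferred: weight = 6.83/113.6 = 0.0601; cost = 9.64%.
Debt: weight = 65.92/113.6 = 0.5803; after-tax cost = 2.89% × (1 − 26%) = 2.1386%.
WACC = 0.3596 × 19.9880% + 0.0601 × 9.6400% + 0.5803 × 2.1386% = 9.0082%.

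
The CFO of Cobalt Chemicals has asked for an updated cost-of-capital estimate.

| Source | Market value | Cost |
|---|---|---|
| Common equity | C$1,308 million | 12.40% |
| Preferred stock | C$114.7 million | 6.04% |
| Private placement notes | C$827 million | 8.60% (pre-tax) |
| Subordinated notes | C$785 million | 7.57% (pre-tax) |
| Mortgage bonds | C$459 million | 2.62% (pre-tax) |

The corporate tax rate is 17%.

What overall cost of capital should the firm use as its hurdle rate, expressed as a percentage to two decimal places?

Total capital V = 1308 + 114.7 + 827 + 785 + 459 = 3493.7.
Equity: weight = 1308/3493.7 = 0.3744; cost = 12.4%.
Preferred: weight = 114.7/3493.7 = 0.0328; cost = 6.04%.
Private placement notes: weight = 827/3493.7 = 0.2367; after-tax cost = 8.6% × (1 − 17%) = 7.1380%.
Subordinated notes: weight = 785/3493.7 = 0.2247; after-tax cost = 7.57% × (1 − 17%) = 6.2831%.
Mortgage bonds: weight = 459/3493.7 = 0.1314; after-tax cost = 2.62% × (1 − 17%) = 2.1746%.
WACC = 0.3744 × 12.4000% + 0.0328 × 6.0400% + 0.2367 × 7.1380% + 0.2247 × 6.2831% + 0.1314 × 2.1746% = 8.2278%.

8.23%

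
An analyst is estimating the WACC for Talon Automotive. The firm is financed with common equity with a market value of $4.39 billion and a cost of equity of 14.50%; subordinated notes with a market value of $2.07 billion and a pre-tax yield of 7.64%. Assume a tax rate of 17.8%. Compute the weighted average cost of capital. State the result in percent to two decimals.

Total capital V = 4.39 + 2.07 = 6.46.
Equity: weight = 4.39/6.46 = 0.6796; cost = 14.5%.
Subordinated notes: weight = 2.07/6.46 = 0.3204; after-tax cost = 7.64% × (1 − 17.8%) = 6.2801%.
WACC = 0.6796 × 14.5000% + 0.3204 × 6.2801% = 11.8661%.

11.87%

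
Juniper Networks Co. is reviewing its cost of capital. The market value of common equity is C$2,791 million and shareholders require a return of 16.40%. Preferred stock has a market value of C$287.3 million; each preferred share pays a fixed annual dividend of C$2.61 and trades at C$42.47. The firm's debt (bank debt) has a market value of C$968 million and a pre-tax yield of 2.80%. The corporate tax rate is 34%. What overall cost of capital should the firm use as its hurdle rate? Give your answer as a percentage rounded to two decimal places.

Cost of preferred: Rp = 2.61 / 42.47 = 6.1455%.
Total capital V = 2791 + 287.3 + 968 = 4046.3.
Equity: weight = 2791/4046.3 = 0.6898; cost = 16.4%.
Preferred: weight = 287.3/4046.3 = 0.0710; cost = 6.1455%.
Bank debt: weight = 968/4046.3 = 0.2392; after-tax cost = 2.8% × (1 − 34%) = 1.8480%.
WACC = 0.6898 × 16.4000% + 0.0710 × 6.1455% + 0.2392 × 1.8480% = 12.1906%.

12.19%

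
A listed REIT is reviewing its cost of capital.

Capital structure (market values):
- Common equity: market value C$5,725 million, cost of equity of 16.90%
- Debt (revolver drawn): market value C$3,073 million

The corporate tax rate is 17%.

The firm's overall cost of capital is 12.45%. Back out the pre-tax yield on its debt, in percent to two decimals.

Total capital V = 5725 + 3073 = 8798.
Equity weight = 5725/8798 = 0.6507.
Revolver drawn weight = 3073/8798 = 0.3493.
Equity contribution = 0.6507 × 16.9% = 10.9971%.
Remaining for debt = 12.45% − 10.9971% = 1.4529%.
Rd × (1 − 17%) × 0.3493 = 1.4529%  ⇒  Rd = 5.0116%.

5.01%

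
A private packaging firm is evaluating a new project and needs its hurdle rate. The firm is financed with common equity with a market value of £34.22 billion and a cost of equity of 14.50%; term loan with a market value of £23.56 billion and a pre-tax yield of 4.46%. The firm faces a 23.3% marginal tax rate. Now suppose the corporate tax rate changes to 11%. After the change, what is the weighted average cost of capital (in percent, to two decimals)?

After the change:
Total capital V = 34.22 + 23.56 = 57.78.
Equity: weight = 34.22/57.78 = 0.5922; cost = 14.5%.
Term loan: weight = 23.56/57.78 = 0.4078; after-tax cost = 4.46% × (1 − 11%) = 3.9694%.
WACC = 0.5922 × 14.5000% + 0.4078 × 3.9694% = 10.2061%.

10.21%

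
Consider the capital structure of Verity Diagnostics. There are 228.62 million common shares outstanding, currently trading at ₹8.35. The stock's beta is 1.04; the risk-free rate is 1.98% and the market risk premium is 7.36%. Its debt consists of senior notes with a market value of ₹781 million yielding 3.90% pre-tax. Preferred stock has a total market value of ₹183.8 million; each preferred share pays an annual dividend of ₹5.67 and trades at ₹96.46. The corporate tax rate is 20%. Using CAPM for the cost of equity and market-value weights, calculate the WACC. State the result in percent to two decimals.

Cost of equity via CAPM: Re = 1.98% + 1.04 × 7.36% = 9.6344%.
Cost of preferred: Rp = 5.67 / 96.46 = 5.8781%.
Market value of equity E = 8.35 × 228.62m = 1908.977m.
Total capital V = 1908.977 + 183.8 + 781 = 2873.777.
Equity: weight = 1908.977/2873.777 = 0.6643; cost = 9.6344%.
Preferred: weight = 183.8/2873.777 = 0.0640; cost = 5.8781%.
Senior notes: weight = 781/2873.777 = 0.2718; after-tax cost = 3.9% × (1 − 20%) = 3.1200%.
WACC = 0.6643 × 9.6344% + 0.0640 × 5.8781% + 0.2718 × 3.1200% = 7.6238%.

7.62%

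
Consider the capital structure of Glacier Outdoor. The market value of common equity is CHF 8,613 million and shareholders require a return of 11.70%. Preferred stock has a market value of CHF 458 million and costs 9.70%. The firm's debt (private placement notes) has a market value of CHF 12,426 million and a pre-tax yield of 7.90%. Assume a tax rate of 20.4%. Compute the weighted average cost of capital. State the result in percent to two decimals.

8.53%

Total capital V = 8613 + 458 + 12426 = 21497.
Equity: weight = 8613/21497 = 0.4007; cost = 11.7%.
Preferred: weight = 458/21497 = 0.0213; cost = 9.7%.
Private placement notes: weight = 12426/21497 = 0.5780; after-tax cost = 7.9% × (1 − 20.4%) = 6.2884%.
WACC = 0.4007 × 11.7000% + 0.0213 × 9.7000% + 0.5780 × 6.2884% = 8.5293%.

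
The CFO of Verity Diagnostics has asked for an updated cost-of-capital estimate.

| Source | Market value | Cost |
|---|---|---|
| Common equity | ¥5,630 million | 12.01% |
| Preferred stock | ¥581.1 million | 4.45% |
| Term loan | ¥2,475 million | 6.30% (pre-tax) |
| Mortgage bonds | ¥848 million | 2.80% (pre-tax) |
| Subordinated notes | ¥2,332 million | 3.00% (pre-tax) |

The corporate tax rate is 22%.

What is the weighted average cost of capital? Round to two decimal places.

Total capital V = 5630 + 581.1 + 2475 + 848 + 2332 = 11866.1.
Equity: weight = 5630/11866.1 = 0.4745; cost = 12.01%.
Preferred: weight = 581.1/11866.1 = 0.0490; cost = 4.45%.
Term loan: weight = 2475/11866.1 = 0.2086; after-tax cost = 6.3% × (1 − 22%) = 4.9140%.
Mortgage bonds: weight = 848/11866.1 = 0.0715; after-tax cost = 2.8% × (1 − 22%) = 2.1840%.
Subordinated notes: weight = 2332/11866.1 = 0.1965; after-tax cost = 3% × (1 − 22%) = 2.3400%.
WACC = 0.4745 × 12.0100% + 0.0490 × 4.4500% + 0.2086 × 4.9140% + 0.0715 × 2.1840% + 0.1965 × 2.3400% = 7.5571%.

7.56%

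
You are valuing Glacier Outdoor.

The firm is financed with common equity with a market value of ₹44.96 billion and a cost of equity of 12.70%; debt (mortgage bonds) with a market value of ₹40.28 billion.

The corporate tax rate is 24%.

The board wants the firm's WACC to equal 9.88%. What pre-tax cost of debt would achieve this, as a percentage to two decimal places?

Total capital V = 44.96 + 40.28 = 85.24.
Equity weight = 44.96/85.24 = 0.5275.
Mortgage bonds weight = 40.28/85.24 = 0.4725.
Equity contribution = 0.5275 × 12.7% = 6.6986%.
Remaining for debt = 9.88% − 6.6986% = 3.1814%.
Rd × (1 − 24%) × 0.4725 = 3.1814%  ⇒  Rd = 8.8584%.

8.86%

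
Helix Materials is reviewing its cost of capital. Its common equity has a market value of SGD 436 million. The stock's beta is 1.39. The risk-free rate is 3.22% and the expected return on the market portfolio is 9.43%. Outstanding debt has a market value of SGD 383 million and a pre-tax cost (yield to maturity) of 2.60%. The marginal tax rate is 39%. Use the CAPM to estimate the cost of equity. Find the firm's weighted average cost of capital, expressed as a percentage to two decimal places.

Market risk premium = 9.43% − 3.22% = 6.21%.
Cost of equity via CAPM: Re = 3.22% + 1.39 × 6.21% = 11.8519%.
Total capital V = 436 + 383 = 819.
Equity: weight = 436/819 = 0.5324; cost = 11.8519%.
Debt: weight = 383/819 = 0.4676; after-tax cost = 2.6% × (1 − 39%) = 1.5860%.
WACC = 0.5324 × 11.8519% + 0.4676 × 1.5860% = 7.0511%.

7.05%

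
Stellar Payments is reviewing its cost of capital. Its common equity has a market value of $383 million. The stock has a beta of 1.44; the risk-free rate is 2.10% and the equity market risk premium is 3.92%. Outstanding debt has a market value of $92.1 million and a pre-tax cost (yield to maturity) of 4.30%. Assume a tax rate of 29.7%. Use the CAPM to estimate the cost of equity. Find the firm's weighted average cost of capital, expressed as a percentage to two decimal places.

Cost of equity via CAPM: Re = 2.1% + 1.44 × 3.92% = 7.7448%.
Total capital V = 383 + 92.1 = 475.1.
Equity: weight = 383/475.1 = 0.8061; cost = 7.7448%.
Debt: weight = 92.1/475.1 = 0.1939; after-tax cost = 4.3% × (1 − 29.7%) = 3.0229%.
WACC = 0.8061 × 7.7448% + 0.1939 × 3.0229% = 6.8294%.

6.83%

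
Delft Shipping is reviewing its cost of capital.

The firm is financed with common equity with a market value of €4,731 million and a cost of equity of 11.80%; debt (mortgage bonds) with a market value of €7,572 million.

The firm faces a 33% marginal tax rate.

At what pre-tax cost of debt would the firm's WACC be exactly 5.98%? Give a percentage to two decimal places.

3.50%

Total capital V = 4731 + 7572 = 12303.
Equity weight = 4731/12303 = 0.3845.
Mortgage bonds weight = 7572/12303 = 0.6155.
Equity contribution = 0.3845 × 11.8% = 4.5376%.
Remaining for debt = 5.98% − 4.5376% = 1.4424%.
Rd × (1 − 33%) × 0.6155 = 1.4424%  ⇒  Rd = 3.4980%.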